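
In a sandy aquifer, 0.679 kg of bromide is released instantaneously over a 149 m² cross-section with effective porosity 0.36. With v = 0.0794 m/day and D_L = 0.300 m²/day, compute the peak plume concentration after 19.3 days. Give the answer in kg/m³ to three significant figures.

The peak of an instantaneous 1D plume sits at x = vt; there the Gaussian factor is 1 and C_max = M/(n_e·A·√(4πDt)), where n_e·A is the pore area the mass is dissolved in.
√(4πDt) = √(4π × 0.300 × 19.3) = 8.530 m, so C_max = 0.679/(0.36 × 149 × 8.530) = 0.00148 kg/m³.

0.00148 kg/m³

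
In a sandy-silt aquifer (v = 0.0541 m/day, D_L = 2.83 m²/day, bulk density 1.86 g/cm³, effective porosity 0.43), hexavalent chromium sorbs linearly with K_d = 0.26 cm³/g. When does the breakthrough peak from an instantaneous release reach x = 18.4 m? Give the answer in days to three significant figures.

Retardation factor R = 1 + ρ_b·K_d/n = 1 + 1.86 × 0.26/0.43 = 2.125.
Sorption retards both mechanisms: v_R = v/R = 0.02546 m/day, D_R = D/R = 1.332 m²/day.
Peak time from v_R²t² + 2D_R t − x² = 0: t = (√(D_R² + v_R²x²) − D_R)/v_R².
√(D_R² + v_R²x²) = √(1.332² + 0.02546² × 18.4²) = 1.412; v_R² = 0.0006482.
t = (1.412 − 1.332)/0.0006482 = 123 days.

123 days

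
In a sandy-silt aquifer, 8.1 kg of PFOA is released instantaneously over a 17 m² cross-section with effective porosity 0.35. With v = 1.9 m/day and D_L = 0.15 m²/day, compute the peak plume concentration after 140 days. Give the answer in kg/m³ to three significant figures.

The peak of an instantaneous 1D plume sits at x = vt; there the Gaussian factor is 1 and C_max = M/(n_e·A·√(4πDt)), where n_e·A is the pore area the mass is dissolved in.
√(4πDt) = √(4π × 0.15 × 140) = 16.24 m, so C_max = 8.1/(0.35 × 17 × 16.24) = 0.0838 kg/m³.

0.0838 kg/m³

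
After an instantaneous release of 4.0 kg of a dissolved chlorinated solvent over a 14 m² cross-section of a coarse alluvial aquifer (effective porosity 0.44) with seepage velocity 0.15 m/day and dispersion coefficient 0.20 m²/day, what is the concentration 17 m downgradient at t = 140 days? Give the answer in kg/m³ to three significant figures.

For an instantaneous plane source, C(x,t) = M/(n_e·A·√(4πDt)) · exp(−(x−vt)²/(4Dt)), with n_e·A the pore (flow) area.
Plume center vt = 0.15 × 140 = 21 m, so the well at 17 m is 4 m upgradient of the peak.
√(4πDt) = 18.76 m, giving peak height M/(n_e·A·√(4πDt)) = 4.0/(0.44 × 14 × 18.76) = 0.03461 kg/m³.
(x−vt)²/(4Dt) = (-4)²/(4 × 0.20 × 140) = 0.1429; exp(−0.1429) = 0.8668.
C = 0.03461 × 0.8668 = 0.0300 kg/m³.

0.0300 kg/m³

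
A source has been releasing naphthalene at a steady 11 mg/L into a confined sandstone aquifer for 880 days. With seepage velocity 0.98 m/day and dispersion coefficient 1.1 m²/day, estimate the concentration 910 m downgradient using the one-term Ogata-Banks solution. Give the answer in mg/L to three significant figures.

1.54 mg/L

For a continuous step input, C/C₀ ≈ ½·erfc((x−vt)/(2√(Dt))).
vt = 0.98 × 880 = 862.4 m and 2√(Dt) = 2√(1.1 × 880) = 62.23 m.
Argument (x−vt)/(2√(Dt)) = (910 − 862.4)/62.23 = 0.7649; ½·erfc(0.7649) = 0.1397.
C = 11 × 0.1397 = 1.54 mg/L.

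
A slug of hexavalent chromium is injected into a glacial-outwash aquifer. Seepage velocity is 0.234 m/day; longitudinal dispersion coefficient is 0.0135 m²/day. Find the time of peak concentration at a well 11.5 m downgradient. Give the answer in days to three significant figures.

For the 1D instantaneous-source solution, setting ∂C/∂t = 0 at fixed x gives v²t² + 2Dt − x² = 0, so t = (√(D² + v²x²) − D)/v².
√(D² + v²x²) = √(0.0135² + 0.234² × 11.5²) = 2.691; v² = 0.054756.
t = (2.691 − 0.0135)/0.054756 = 48.9 days (vs. the pure-advection estimate x/v = 49.1 d).

48.9 days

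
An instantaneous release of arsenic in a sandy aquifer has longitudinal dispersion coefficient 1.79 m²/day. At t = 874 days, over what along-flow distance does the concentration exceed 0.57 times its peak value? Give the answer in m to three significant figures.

The plume is Gaussian with σ = √(2Dt) = √(2 × 1.79 × 874) = 55.94 m.
C/C_peak = exp(−Δx²/(2σ²)) = 0.57 ⇒ Δx = σ·√(−2 ln 0.57) = 55.94 × 1.060 = 59.30 m.
Width = 2Δx = 119 m.

119 m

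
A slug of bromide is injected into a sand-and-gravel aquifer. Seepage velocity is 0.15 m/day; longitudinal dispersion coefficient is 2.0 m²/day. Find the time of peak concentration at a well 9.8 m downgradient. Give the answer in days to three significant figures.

For the 1D instantaneous-source solution, setting ∂C/∂t = 0 at fixed x gives v²t² + 2Dt − x² = 0, so t = (√(D² + v²x²) − D)/v².
√(D² + v²x²) = √(2.0² + 0.15² × 9.8²) = 2.482; v² = 0.0225.
t = (2.482 − 2.0)/0.0225 = 21.4 days (vs. the pure-advection estimate x/v = 65.3 d).

21.4 days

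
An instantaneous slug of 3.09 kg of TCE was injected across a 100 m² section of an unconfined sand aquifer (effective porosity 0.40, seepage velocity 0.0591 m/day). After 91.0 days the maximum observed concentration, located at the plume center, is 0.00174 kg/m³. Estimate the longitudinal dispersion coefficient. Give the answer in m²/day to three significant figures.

At the plume center C_max = M/(n_e·A·√(4πDt)), so D = M²/(4πt·(n_e·A·C_max)²).
n_e·A·C_max = 0.40 × 100 × 0.00174 = 0.06960 kg/m.
D = 3.09²/(4π × 91.0 × 0.06960²) = 1.72 m²/day.

1.72 m²/day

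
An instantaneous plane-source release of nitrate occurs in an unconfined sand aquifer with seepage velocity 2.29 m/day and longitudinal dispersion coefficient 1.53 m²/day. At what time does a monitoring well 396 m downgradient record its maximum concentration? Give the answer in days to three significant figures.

173 days

For the 1D instantaneous-source solution, setting ∂C/∂t = 0 at fixed x gives v²t² + 2Dt − x² = 0, so t = (√(D² + v²x²) − D)/v².
√(D² + v²x²) = √(1.53² + 2.29² × 396²) = 906.8; v² = 5.2441.
t = (906.8 − 1.53)/5.2441 = 173 days (vs. the pure-advection estimate x/v = 173 d).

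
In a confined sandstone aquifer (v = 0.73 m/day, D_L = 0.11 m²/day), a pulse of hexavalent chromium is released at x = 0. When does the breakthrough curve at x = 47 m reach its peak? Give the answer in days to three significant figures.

64.2 days

For the 1D instantaneous-source solution, setting ∂C/∂t = 0 at fixed x gives v²t² + 2Dt − x² = 0, so t = (√(D² + v²x²) − D)/v².
√(D² + v²x²) = √(0.11² + 0.73² × 47²) = 34.31; v² = 0.5329.
t = (34.31 − 0.11)/0.5329 = 64.2 days (vs. the pure-advection estimate x/v = 64.4 d).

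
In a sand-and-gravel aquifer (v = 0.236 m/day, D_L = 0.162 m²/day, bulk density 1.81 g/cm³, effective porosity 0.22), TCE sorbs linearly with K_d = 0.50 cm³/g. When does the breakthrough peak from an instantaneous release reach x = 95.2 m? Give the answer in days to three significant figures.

2050 days

Retardation factor R = 1 + ρ_b·K_d/n = 1 + 1.81 × 0.50/0.22 = 5.114.
Sorption retards both mechanisms: v_R = v/R = 0.04615 m/day, D_R = D/R = 0.03168 m²/day.
Peak time from v_R²t² + 2D_R t − x² = 0: t = (√(D_R² + v_R²x²) − D_R)/v_R².
√(D_R² + v_R²x²) = √(0.03168² + 0.04615² × 95.2²) = 4.394; v_R² = 0.002130.
t = (4.394 − 0.03168)/0.002130 = 2050 days.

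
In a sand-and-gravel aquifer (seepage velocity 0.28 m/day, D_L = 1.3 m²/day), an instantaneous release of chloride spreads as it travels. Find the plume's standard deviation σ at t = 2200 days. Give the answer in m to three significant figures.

Dispersive spreading gives a Gaussian with σ² = 2Dt; advection only shifts the center.
σ = √(2 × 1.3 × 2200) = 75.6 m.

75.6 m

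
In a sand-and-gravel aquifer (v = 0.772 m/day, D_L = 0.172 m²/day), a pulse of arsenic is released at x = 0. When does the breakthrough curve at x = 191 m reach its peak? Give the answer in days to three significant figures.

For the 1D instantaneous-source solution, setting ∂C/∂t = 0 at fixed x gives v²t² + 2Dt − x² = 0, so t = (√(D² + v²x²) − D)/v².
√(D² + v²x²) = √(0.172² + 0.772² × 191²) = 147.5; v² = 0.595984.
t = (147.5 − 0.172)/0.595984 = 247 days (vs. the pure-advection estimate x/v = 247 d).

247 days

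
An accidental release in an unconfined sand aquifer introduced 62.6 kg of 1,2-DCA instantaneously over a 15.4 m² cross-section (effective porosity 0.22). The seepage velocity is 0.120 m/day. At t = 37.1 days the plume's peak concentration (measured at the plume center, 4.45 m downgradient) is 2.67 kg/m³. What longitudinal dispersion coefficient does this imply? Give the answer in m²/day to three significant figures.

At the plume center C_max = M/(n_e·A·√(4πDt)), so D = M²/(4πt·(n_e·A·C_max)²).
n_e·A·C_max = 0.22 × 15.4 × 2.67 = 9.046 kg/m.
D = 62.6²/(4π × 37.1 × 9.046²) = 0.103 m²/day.

0.103 m²/day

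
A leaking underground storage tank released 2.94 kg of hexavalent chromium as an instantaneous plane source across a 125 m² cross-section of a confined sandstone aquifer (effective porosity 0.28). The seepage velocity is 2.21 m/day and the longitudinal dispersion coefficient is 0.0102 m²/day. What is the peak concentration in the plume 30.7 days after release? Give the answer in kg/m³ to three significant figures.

0.0423 kg/m³

The peak of an instantaneous 1D plume sits at x = vt; there the Gaussian factor is 1 and C_max = M/(n_e·A·√(4πDt)), where n_e·A is the pore area the mass is dissolved in.
√(4πDt) = √(4π × 0.0102 × 30.7) = 1.984 m, so C_max = 2.94/(0.28 × 125 × 1.984) = 0.0423 kg/m³.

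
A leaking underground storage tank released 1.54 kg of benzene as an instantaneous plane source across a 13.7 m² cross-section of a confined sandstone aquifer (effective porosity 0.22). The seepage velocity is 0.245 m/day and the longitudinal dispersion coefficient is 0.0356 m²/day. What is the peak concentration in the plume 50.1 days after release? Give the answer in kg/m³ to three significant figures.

0.108 kg/m³

The peak of an instantaneous 1D plume sits at x = vt; there the Gaussian factor is 1 and C_max = M/(n_e·A·√(4πDt)), where n_e·A is the pore area the mass is dissolved in.
√(4πDt) = √(4π × 0.0356 × 50.1) = 4.734 m, so C_max = 1.54/(0.22 × 13.7 × 4.734) = 0.108 kg/m³.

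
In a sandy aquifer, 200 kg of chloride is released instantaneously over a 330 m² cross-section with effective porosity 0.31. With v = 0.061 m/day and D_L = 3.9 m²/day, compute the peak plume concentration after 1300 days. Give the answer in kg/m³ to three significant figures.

0.00775 kg/m³

The peak of an instantaneous 1D plume sits at x = vt; there the Gaussian factor is 1 and C_max = M/(n_e·A·√(4πDt)), where n_e·A is the pore area the mass is dissolved in.
√(4πDt) = √(4π × 3.9 × 1300) = 252.4 m, so C_max = 200/(0.31 × 330 × 252.4) = 0.00775 kg/m³.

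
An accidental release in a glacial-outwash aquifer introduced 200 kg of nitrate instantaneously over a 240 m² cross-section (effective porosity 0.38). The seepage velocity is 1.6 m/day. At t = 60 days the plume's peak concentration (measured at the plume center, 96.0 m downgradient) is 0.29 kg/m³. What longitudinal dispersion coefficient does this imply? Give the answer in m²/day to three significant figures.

0.0758 m²/day

At the plume center C_max = M/(n_e·A·√(4πDt)), so D = M²/(4πt·(n_e·A·C_max)²).
n_e·A·C_max = 0.38 × 240 × 0.29 = 26.45 kg/m.
D = 200²/(4π × 60 × 26.45²) = 0.0758 m²/day.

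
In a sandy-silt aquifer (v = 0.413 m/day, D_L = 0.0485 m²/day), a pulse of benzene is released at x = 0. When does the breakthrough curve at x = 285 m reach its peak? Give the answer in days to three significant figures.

For the 1D instantaneous-source solution, setting ∂C/∂t = 0 at fixed x gives v²t² + 2Dt − x² = 0, so t = (√(D² + v²x²) − D)/v².
√(D² + v²x²) = √(0.0485² + 0.413² × 285²) = 117.7; v² = 0.170569.
t = (117.7 − 0.0485)/0.170569 = 690 days (vs. the pure-advection estimate x/v = 690 d).

690 days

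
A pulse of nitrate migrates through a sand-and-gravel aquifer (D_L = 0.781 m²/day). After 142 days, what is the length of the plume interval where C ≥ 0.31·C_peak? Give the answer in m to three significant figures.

The plume is Gaussian with σ = √(2Dt) = √(2 × 0.781 × 142) = 14.89 m.
C/C_peak = exp(−Δx²/(2σ²)) = 0.31 ⇒ Δx = σ·√(−2 ln 0.31) = 14.89 × 1.530 = 22.78 m.
Width = 2Δx = 45.6 m.

45.6 m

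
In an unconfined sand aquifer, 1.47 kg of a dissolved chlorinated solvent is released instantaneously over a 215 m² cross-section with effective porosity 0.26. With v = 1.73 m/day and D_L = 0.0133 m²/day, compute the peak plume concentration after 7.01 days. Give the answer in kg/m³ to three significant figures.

0.0243 kg/m³

The peak of an instantaneous 1D plume sits at x = vt; there the Gaussian factor is 1 and C_max = M/(n_e·A·√(4πDt)), where n_e·A is the pore area the mass is dissolved in.
√(4πDt) = √(4π × 0.0133 × 7.01) = 1.082 m, so C_max = 1.47/(0.26 × 215 × 1.082) = 0.0243 kg/m³.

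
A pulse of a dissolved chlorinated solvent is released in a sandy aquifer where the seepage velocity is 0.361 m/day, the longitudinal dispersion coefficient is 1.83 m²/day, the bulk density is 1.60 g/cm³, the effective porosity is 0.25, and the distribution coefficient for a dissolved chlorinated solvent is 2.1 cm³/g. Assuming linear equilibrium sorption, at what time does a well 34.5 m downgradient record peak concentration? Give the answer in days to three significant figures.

1190 days

Retardation factor R = 1 + ρ_b·K_d/n = 1 + 1.60 × 2.1/0.25 = 14.44.
Sorption retards both mechanisms: v_R = v/R = 0.02500 m/day, D_R = D/R = 0.1267 m²/day.
Peak time from v_R²t² + 2D_R t − x² = 0: t = (√(D_R² + v_R²x²) − D_R)/v_R².
√(D_R² + v_R²x²) = √(0.1267² + 0.02500² × 34.5²) = 0.8718; v_R² = 0.0006250.
t = (0.8718 − 0.1267)/0.0006250 = 1190 days.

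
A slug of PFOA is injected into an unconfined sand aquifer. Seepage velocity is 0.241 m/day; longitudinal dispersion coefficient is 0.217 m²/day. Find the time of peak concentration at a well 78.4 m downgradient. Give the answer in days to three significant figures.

322 days

For the 1D instantaneous-source solution, setting ∂C/∂t = 0 at fixed x gives v²t² + 2Dt − x² = 0, so t = (√(D² + v²x²) − D)/v².
√(D² + v²x²) = √(0.217² + 0.241² × 78.4²) = 18.90; v² = 0.058081.
t = (18.90 − 0.217)/0.058081 = 322 days (vs. the pure-advection estimate x/v = 325 d).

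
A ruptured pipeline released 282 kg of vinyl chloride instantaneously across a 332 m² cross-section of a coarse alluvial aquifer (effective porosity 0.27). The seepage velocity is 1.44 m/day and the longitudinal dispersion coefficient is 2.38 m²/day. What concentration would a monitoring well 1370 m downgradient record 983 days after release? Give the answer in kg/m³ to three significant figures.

0.0147 kg/m³

For an instantaneous plane source, C(x,t) = M/(n_e·A·√(4πDt)) · exp(−(x−vt)²/(4Dt)), with n_e·A the pore (flow) area.
Plume center vt = 1.44 × 983 = 1415.52 m, so the well at 1370 m is 45.52 m upgradient of the peak.
√(4πDt) = 171.5 m, giving peak height M/(n_e·A·√(4πDt)) = 282/(0.27 × 332 × 171.5) = 0.01834 kg/m³.
(x−vt)²/(4Dt) = (-45.52)²/(4 × 2.38 × 983) = 0.2214; exp(−0.2214) = 0.8014.
C = 0.01834 × 0.8014 = 0.0147 kg/m³.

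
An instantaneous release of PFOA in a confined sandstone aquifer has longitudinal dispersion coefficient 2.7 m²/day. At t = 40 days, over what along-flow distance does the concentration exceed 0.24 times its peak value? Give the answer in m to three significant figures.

49.7 m

The plume is Gaussian with σ = √(2Dt) = √(2 × 2.7 × 40) = 14.70 m.
C/C_peak = exp(−Δx²/(2σ²)) = 0.24 ⇒ Δx = σ·√(−2 ln 0.24) = 14.70 × 1.689 = 24.83 m.
Width = 2Δx = 49.7 m.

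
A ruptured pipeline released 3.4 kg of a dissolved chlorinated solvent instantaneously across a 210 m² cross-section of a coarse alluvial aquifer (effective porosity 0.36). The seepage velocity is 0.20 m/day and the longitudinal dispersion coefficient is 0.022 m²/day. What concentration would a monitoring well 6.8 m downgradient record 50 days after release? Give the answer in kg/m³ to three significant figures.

0.00118 kg/m³

For an instantaneous plane source, C(x,t) = M/(n_e·A·√(4πDt)) · exp(−(x−vt)²/(4Dt)), with n_e·A the pore (flow) area.
Plume center vt = 0.20 × 50 = 10 m, so the well at 6.8 m is 3.2 m upgradient of the peak.
√(4πDt) = 3.718 m, giving peak height M/(n_e·A·√(4πDt)) = 3.4/(0.36 × 210 × 3.718) = 0.01210 kg/m³.
(x−vt)²/(4Dt) = (-3.2)²/(4 × 0.022 × 50) = 2.327; exp(−2.327) = 0.09759.
C = 0.01210 × 0.09759 = 0.00118 kg/m³.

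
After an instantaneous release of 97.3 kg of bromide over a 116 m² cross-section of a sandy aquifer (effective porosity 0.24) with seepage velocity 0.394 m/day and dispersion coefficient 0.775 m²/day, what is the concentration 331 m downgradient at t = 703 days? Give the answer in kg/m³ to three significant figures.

For an instantaneous plane source, C(x,t) = M/(n_e·A·√(4πDt)) · exp(−(x−vt)²/(4Dt)), with n_e·A the pore (flow) area.
Plume center vt = 0.394 × 703 = 276.982 m, so the well at 331 m is 54.018 m downgradient of the peak.
√(4πDt) = 82.74 m, giving peak height M/(n_e·A·√(4πDt)) = 97.3/(0.24 × 116 × 82.74) = 0.04224 kg/m³.
(x−vt)²/(4Dt) = (54.018)²/(4 × 0.775 × 703) = 1.339; exp(−1.339) = 0.2621.
C = 0.04224 × 0.2621 = 0.0111 kg/m³.

0.0111 kg/m³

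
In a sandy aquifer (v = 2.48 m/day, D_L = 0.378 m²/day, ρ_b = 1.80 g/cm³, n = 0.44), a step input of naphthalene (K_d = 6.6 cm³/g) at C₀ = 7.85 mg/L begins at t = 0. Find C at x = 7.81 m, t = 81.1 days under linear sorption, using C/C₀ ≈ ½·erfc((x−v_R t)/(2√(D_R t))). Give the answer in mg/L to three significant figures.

2.64 mg/L

Retardation factor R = 1 + ρ_b·K_d/n = 1 + 1.80 × 6.6/0.44 = 28.00.
Sorption retards both mechanisms: v_R = v/R = 0.08857 m/day, D_R = D/R = 0.01350 m²/day.
v_R·t = 0.08857 × 81.1 = 7.183027 m; 2√(D_R t) = 2.093 m; argument = (7.81 − 7.183027)/2.093 = 0.2996.
C = C₀ × ½·erfc(0.2996) = 7.85 × 0.3359 = 2.64 mg/L.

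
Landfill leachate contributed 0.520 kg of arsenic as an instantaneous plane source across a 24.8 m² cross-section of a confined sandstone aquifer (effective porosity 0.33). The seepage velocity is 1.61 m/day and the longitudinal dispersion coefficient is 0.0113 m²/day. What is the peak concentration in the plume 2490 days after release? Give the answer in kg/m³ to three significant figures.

0.00338 kg/m³

The peak of an instantaneous 1D plume sits at x = vt; there the Gaussian factor is 1 and C_max = M/(n_e·A·√(4πDt)), where n_e·A is the pore area the mass is dissolved in.
√(4πDt) = √(4π × 0.0113 × 2490) = 18.80 m, so C_max = 0.520/(0.33 × 24.8 × 18.80) = 0.00338 kg/m³.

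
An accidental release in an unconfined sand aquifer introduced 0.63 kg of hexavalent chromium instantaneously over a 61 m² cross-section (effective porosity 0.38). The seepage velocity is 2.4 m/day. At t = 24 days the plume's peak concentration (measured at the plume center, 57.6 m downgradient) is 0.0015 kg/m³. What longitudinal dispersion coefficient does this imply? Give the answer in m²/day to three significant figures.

1.09 m²/day

At the plume center C_max = M/(n_e·A·√(4πDt)), so D = M²/(4πt·(n_e·A·C_max)²).
n_e·A·C_max = 0.38 × 61 × 0.0015 = 0.03477 kg/m.
D = 0.63²/(4π × 24 × 0.03477²) = 1.09 m²/day.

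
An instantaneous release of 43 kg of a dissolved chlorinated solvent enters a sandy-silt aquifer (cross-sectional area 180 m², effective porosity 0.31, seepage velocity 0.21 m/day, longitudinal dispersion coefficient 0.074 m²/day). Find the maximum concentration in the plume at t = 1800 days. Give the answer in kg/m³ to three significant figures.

0.0188 kg/m³

The peak of an instantaneous 1D plume sits at x = vt; there the Gaussian factor is 1 and C_max = M/(n_e·A·√(4πDt)), where n_e·A is the pore area the mass is dissolved in.
√(4πDt) = √(4π × 0.074 × 1800) = 40.91 m, so C_max = 43/(0.31 × 180 × 40.91) = 0.0188 kg/m³.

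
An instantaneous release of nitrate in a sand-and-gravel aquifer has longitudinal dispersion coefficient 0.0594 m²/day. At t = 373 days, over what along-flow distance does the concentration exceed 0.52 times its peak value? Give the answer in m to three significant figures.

15.2 m

The plume is Gaussian with σ = √(2Dt) = √(2 × 0.0594 × 373) = 6.657 m.
C/C_peak = exp(−Δx²/(2σ²)) = 0.52 ⇒ Δx = σ·√(−2 ln 0.52) = 6.657 × 1.144 = 7.616 m.
Width = 2Δx = 15.2 m.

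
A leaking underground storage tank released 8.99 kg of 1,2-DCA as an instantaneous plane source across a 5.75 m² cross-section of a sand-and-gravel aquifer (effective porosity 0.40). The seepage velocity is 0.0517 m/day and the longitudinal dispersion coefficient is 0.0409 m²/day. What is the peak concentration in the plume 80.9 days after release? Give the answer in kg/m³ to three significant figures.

The peak of an instantaneous 1D plume sits at x = vt; there the Gaussian factor is 1 and C_max = M/(n_e·A·√(4πDt)), where n_e·A is the pore area the mass is dissolved in.
√(4πDt) = √(4π × 0.0409 × 80.9) = 6.448 m, so C_max = 8.99/(0.40 × 5.75 × 6.448) = 0.606 kg/m³.

0.606 kg/m³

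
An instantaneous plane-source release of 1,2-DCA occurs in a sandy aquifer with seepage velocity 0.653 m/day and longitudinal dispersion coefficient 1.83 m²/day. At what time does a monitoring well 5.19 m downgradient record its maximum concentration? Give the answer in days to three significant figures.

For the 1D instantaneous-source solution, setting ∂C/∂t = 0 at fixed x gives v²t² + 2Dt − x² = 0, so t = (√(D² + v²x²) − D)/v².
√(D² + v²x²) = √(1.83² + 0.653² × 5.19²) = 3.852; v² = 0.426409.
t = (3.852 − 1.83)/0.426409 = 4.74 days (vs. the pure-advection estimate x/v = 7.95 d).

4.74 days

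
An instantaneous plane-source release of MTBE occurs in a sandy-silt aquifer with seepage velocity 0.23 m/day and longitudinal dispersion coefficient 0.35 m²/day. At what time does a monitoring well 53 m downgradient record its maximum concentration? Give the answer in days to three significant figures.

224 days

For the 1D instantaneous-source solution, setting ∂C/∂t = 0 at fixed x gives v²t² + 2Dt − x² = 0, so t = (√(D² + v²x²) − D)/v².
√(D² + v²x²) = √(0.35² + 0.23² × 53²) = 12.20; v² = 0.0529.
t = (12.20 − 0.35)/0.0529 = 224 days (vs. the pure-advection estimate x/v = 230 d).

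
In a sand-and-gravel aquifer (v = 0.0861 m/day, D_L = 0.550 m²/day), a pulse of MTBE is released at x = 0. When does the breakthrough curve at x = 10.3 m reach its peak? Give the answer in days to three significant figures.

For the 1D instantaneous-source solution, setting ∂C/∂t = 0 at fixed x gives v²t² + 2Dt − x² = 0, so t = (√(D² + v²x²) − D)/v².
√(D² + v²x²) = √(0.550² + 0.0861² × 10.3²) = 1.044; v² = 0.00741321.
t = (1.044 − 0.550)/0.00741321 = 66.6 days (vs. the pure-advection estimate x/v = 120 d).

66.6 days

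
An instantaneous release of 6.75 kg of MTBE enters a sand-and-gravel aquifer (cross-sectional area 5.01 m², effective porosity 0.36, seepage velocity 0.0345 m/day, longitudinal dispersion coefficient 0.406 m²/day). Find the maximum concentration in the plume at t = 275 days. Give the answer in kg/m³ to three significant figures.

0.0999 kg/m³

The peak of an instantaneous 1D plume sits at x = vt; there the Gaussian factor is 1 and C_max = M/(n_e·A·√(4πDt)), where n_e·A is the pore area the mass is dissolved in.
√(4πDt) = √(4π × 0.406 × 275) = 37.46 m, so C_max = 6.75/(0.36 × 5.01 × 37.46) = 0.0999 kg/m³.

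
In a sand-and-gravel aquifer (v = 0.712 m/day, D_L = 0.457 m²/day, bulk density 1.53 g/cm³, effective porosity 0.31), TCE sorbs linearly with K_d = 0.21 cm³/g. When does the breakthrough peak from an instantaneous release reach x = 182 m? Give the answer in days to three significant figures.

Retardation factor R = 1 + ρ_b·K_d/n = 1 + 1.53 × 0.21/0.31 = 2.036.
Sorption retards both mechanisms: v_R = v/R = 0.3497 m/day, D_R = D/R = 0.2245 m²/day.
Peak time from v_R²t² + 2D_R t − x² = 0: t = (√(D_R² + v_R²x²) − D_R)/v_R².
√(D_R² + v_R²x²) = √(0.2245² + 0.3497² × 182²) = 63.65; v_R² = 0.1223.
t = (63.65 − 0.2245)/0.1223 = 519 days.

519 days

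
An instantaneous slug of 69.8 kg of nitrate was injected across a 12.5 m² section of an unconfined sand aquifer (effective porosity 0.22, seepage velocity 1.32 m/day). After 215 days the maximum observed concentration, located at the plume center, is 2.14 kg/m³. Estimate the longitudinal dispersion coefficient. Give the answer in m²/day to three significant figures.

At the plume center C_max = M/(n_e·A·√(4πDt)), so D = M²/(4πt·(n_e·A·C_max)²).
n_e·A·C_max = 0.22 × 12.5 × 2.14 = 5.885 kg/m.
D = 69.8²/(4π × 215 × 5.885²) = 0.0521 m²/day.

0.0521 m²/day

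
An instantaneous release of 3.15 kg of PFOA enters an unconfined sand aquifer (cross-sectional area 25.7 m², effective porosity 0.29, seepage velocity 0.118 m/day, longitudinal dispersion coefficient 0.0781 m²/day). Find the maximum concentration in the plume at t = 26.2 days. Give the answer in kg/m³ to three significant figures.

The peak of an instantaneous 1D plume sits at x = vt; there the Gaussian factor is 1 and C_max = M/(n_e·A·√(4πDt)), where n_e·A is the pore area the mass is dissolved in.
√(4πDt) = √(4π × 0.0781 × 26.2) = 5.071 m, so C_max = 3.15/(0.29 × 25.7 × 5.071) = 0.0833 kg/m³.

0.0833 kg/m³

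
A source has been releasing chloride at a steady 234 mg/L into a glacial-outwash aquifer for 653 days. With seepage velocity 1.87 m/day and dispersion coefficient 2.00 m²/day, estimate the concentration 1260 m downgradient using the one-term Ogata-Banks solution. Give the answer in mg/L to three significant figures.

For a continuous step input, C/C₀ ≈ ½·erfc((x−vt)/(2√(Dt))).
vt = 1.87 × 653 = 1221.11 m and 2√(Dt) = 2√(2.00 × 653) = 72.28 m.
Argument (x−vt)/(2√(Dt)) = (1260 − 1221.11)/72.28 = 0.5380; ½·erfc(0.5380) = 0.2234.
C = 234 × 0.2234 = 52.3 mg/L.

52.3 mg/L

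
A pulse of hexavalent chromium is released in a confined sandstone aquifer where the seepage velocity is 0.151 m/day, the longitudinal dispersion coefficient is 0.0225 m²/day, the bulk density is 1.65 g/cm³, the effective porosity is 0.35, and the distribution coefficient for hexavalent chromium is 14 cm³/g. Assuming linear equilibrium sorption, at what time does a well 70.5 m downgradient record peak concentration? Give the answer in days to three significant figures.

Retardation factor R = 1 + ρ_b·K_d/n = 1 + 1.65 × 14/0.35 = 67.00.
Sorption retards both mechanisms: v_R = v/R = 0.002254 m/day, D_R = D/R = 0.0003358 m²/day.
Peak time from v_R²t² + 2D_R t − x² = 0: t = (√(D_R² + v_R²x²) − D_R)/v_R².
√(D_R² + v_R²x²) = √(0.0003358² + 0.002254² × 70.5²) = 0.1589; v_R² = 5.081e-06.
t = (0.1589 − 0.0003358)/5.081e-06 = 31200 days.

31200 days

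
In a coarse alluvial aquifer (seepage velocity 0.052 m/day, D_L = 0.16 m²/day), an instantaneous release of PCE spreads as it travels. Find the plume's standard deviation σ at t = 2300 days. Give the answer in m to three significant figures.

27.1 m

Dispersive spreading gives a Gaussian with σ² = 2Dt; advection only shifts the center.
σ = √(2 × 0.16 × 2300) = 27.1 m.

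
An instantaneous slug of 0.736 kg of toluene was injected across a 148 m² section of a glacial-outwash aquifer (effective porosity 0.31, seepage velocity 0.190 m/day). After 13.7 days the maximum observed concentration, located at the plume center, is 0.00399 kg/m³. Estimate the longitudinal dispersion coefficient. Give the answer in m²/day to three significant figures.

At the plume center C_max = M/(n_e·A·√(4πDt)), so D = M²/(4πt·(n_e·A·C_max)²).
n_e·A·C_max = 0.31 × 148 × 0.00399 = 0.1831 kg/m.
D = 0.736²/(4π × 13.7 × 0.1831²) = 0.0939 m²/day.

0.0939 m²/day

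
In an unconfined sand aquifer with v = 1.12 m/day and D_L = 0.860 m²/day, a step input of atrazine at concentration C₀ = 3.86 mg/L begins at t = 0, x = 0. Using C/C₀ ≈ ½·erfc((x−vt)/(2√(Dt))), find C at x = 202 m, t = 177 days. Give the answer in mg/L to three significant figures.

1.60 mg/L

For a continuous step input, C/C₀ ≈ ½·erfc((x−vt)/(2√(Dt))).
vt = 1.12 × 177 = 198.24 m and 2√(Dt) = 2√(0.860 × 177) = 24.68 m.
Argument (x−vt)/(2√(Dt)) = (202 − 198.24)/24.68 = 0.1524; ½·erfc(0.1524) = 0.4147.
C = 3.86 × 0.4147 = 1.60 mg/L.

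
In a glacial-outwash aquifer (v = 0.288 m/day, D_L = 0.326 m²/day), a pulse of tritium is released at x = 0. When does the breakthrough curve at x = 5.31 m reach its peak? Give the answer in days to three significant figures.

14.9 days

For the 1D instantaneous-source solution, setting ∂C/∂t = 0 at fixed x gives v²t² + 2Dt − x² = 0, so t = (√(D² + v²x²) − D)/v².
√(D² + v²x²) = √(0.326² + 0.288² × 5.31²) = 1.564; v² = 0.082944.
t = (1.564 − 0.326)/0.082944 = 14.9 days (vs. the pure-advection estimate x/v = 18.4 d).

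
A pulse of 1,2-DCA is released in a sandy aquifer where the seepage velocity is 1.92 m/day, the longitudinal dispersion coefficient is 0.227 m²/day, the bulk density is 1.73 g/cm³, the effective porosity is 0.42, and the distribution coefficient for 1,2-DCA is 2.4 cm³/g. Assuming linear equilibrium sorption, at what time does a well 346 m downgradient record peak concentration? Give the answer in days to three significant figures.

Retardation factor R = 1 + ρ_b·K_d/n = 1 + 1.73 × 2.4/0.42 = 10.89.
Sorption retards both mechanisms: v_R = v/R = 0.1763 m/day, D_R = D/R = 0.02084 m²/day.
Peak time from v_R²t² + 2D_R t − x² = 0: t = (√(D_R² + v_R²x²) − D_R)/v_R².
√(D_R² + v_R²x²) = √(0.02084² + 0.1763² × 346²) = 61.00; v_R² = 0.03108.
t = (61.00 − 0.02084)/0.03108 = 1960 days.

1960 days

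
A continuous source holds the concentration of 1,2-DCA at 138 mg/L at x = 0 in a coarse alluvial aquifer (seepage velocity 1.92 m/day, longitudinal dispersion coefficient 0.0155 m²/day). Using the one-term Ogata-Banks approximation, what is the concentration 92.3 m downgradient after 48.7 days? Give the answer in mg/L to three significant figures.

115 mg/L

For a continuous step input, C/C₀ ≈ ½·erfc((x−vt)/(2√(Dt))).
vt = 1.92 × 48.7 = 93.504 m and 2√(Dt) = 2√(0.0155 × 48.7) = 1.738 m.
Argument (x−vt)/(2√(Dt)) = (92.3 − 93.504)/1.738 = -0.6928; ½·erfc(-0.6928) = 0.8364.
C = 138 × 0.8364 = 115 mg/L.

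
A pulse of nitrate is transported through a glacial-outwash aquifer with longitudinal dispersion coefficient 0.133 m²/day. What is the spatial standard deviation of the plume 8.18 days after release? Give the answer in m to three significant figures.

Dispersive spreading gives a Gaussian with σ² = 2Dt; advection only shifts the center.
σ = √(2 × 0.133 × 8.18) = 1.48 m.

1.48 m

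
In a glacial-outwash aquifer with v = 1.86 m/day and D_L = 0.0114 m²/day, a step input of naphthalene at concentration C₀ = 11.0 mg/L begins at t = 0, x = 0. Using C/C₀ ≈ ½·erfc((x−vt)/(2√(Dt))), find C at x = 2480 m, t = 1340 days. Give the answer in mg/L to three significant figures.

10.9 mg/L

For a continuous step input, C/C₀ ≈ ½·erfc((x−vt)/(2√(Dt))).
vt = 1.86 × 1340 = 2492.4 m and 2√(Dt) = 2√(0.0114 × 1340) = 7.817 m.
Argument (x−vt)/(2√(Dt)) = (2480 − 2492.4)/7.817 = -1.586; ½·erfc(-1.586) = 0.9875.
C = 11.0 × 0.9875 = 10.9 mg/L.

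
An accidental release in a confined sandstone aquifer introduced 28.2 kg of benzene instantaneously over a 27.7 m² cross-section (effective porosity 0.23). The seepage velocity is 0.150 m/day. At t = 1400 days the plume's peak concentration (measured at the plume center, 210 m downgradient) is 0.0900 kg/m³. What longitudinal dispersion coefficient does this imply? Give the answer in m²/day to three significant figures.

At the plume center C_max = M/(n_e·A·√(4πDt)), so D = M²/(4πt·(n_e·A·C_max)²).
n_e·A·C_max = 0.23 × 27.7 × 0.0900 = 0.5734 kg/m.
D = 28.2²/(4π × 1400 × 0.5734²) = 0.137 m²/day.

0.137 m²/day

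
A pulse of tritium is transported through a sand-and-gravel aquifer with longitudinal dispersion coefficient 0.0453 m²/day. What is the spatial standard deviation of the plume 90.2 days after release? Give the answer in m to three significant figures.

Dispersive spreading gives a Gaussian with σ² = 2Dt; advection only shifts the center.
σ = √(2 × 0.0453 × 90.2) = 2.86 m.

2.86 m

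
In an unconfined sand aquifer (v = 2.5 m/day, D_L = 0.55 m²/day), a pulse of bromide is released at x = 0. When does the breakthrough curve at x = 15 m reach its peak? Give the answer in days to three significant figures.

For the 1D instantaneous-source solution, setting ∂C/∂t = 0 at fixed x gives v²t² + 2Dt − x² = 0, so t = (√(D² + v²x²) − D)/v².
√(D² + v²x²) = √(0.55² + 2.5² × 15²) = 37.50; v² = 6.25.
t = (37.50 − 0.55)/6.25 = 5.91 days (vs. the pure-advection estimate x/v = 6.00 d).

5.91 days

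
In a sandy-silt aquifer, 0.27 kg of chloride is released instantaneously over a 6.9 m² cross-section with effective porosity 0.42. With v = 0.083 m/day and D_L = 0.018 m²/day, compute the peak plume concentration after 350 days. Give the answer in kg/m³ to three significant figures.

0.0105 kg/m³

The peak of an instantaneous 1D plume sits at x = vt; there the Gaussian factor is 1 and C_max = M/(n_e·A·√(4πDt)), where n_e·A is the pore area the mass is dissolved in.
√(4πDt) = √(4π × 0.018 × 350) = 8.898 m, so C_max = 0.27/(0.42 × 6.9 × 8.898) = 0.0105 kg/m³.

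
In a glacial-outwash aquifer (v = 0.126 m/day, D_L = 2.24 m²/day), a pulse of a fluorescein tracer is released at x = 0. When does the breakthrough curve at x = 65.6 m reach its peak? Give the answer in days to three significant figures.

For the 1D instantaneous-source solution, setting ∂C/∂t = 0 at fixed x gives v²t² + 2Dt − x² = 0, so t = (√(D² + v²x²) − D)/v².
√(D² + v²x²) = √(2.24² + 0.126² × 65.6²) = 8.564; v² = 0.015876.
t = (8.564 − 2.24)/0.015876 = 398 days (vs. the pure-advection estimate x/v = 521 d).

398 days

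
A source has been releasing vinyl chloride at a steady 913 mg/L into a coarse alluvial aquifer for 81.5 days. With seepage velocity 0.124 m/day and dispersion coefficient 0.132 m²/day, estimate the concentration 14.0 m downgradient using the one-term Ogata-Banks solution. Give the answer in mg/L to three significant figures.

183 mg/L

For a continuous step input, C/C₀ ≈ ½·erfc((x−vt)/(2√(Dt))).
vt = 0.124 × 81.5 = 10.106 m and 2√(Dt) = 2√(0.132 × 81.5) = 6.560 m.
Argument (x−vt)/(2√(Dt)) = (14.0 − 10.106)/6.560 = 0.5936; ½·erfc(0.5936) = 0.2006.
C = 913 × 0.2006 = 183 mg/L.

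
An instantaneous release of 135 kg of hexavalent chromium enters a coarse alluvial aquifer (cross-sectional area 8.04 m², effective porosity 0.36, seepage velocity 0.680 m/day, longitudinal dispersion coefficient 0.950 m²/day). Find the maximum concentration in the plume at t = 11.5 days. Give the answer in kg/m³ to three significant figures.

3.98 kg/m³

The peak of an instantaneous 1D plume sits at x = vt; there the Gaussian factor is 1 and C_max = M/(n_e·A·√(4πDt)), where n_e·A is the pore area the mass is dissolved in.
√(4πDt) = √(4π × 0.950 × 11.5) = 11.72 m, so C_max = 135/(0.36 × 8.04 × 11.72) = 3.98 kg/m³.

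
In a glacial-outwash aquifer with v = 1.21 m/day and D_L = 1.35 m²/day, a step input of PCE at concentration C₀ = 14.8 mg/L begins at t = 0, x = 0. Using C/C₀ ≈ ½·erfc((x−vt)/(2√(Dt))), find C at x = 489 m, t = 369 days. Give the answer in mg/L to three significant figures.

For a continuous step input, C/C₀ ≈ ½·erfc((x−vt)/(2√(Dt))).
vt = 1.21 × 369 = 446.49 m and 2√(Dt) = 2√(1.35 × 369) = 44.64 m.
Argument (x−vt)/(2√(Dt)) = (489 − 446.49)/44.64 = 0.9523; ½·erfc(0.9523) = 0.08903.
C = 14.8 × 0.08903 = 1.32 mg/L.

1.32 mg/L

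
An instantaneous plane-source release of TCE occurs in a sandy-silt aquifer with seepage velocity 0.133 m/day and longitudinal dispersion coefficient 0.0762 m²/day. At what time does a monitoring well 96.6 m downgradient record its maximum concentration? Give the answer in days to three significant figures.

722 days

For the 1D instantaneous-source solution, setting ∂C/∂t = 0 at fixed x gives v²t² + 2Dt − x² = 0, so t = (√(D² + v²x²) − D)/v².
√(D² + v²x²) = √(0.0762² + 0.133² × 96.6²) = 12.85; v² = 0.017689.
t = (12.85 − 0.0762)/0.017689 = 722 days (vs. the pure-advection estimate x/v = 726 d).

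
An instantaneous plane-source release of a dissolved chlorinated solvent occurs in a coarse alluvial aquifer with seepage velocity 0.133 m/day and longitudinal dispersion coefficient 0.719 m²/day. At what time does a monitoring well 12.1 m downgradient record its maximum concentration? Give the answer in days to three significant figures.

For the 1D instantaneous-source solution, setting ∂C/∂t = 0 at fixed x gives v²t² + 2Dt − x² = 0, so t = (√(D² + v²x²) − D)/v².
√(D² + v²x²) = √(0.719² + 0.133² × 12.1²) = 1.763; v² = 0.017689.
t = (1.763 − 0.719)/0.017689 = 59.0 days (vs. the pure-advection estimate x/v = 91.0 d).

59.0 days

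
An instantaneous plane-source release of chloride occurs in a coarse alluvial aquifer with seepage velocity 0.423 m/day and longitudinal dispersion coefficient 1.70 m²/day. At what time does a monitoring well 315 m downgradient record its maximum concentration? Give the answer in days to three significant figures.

For the 1D instantaneous-source solution, setting ∂C/∂t = 0 at fixed x gives v²t² + 2Dt − x² = 0, so t = (√(D² + v²x²) − D)/v².
√(D² + v²x²) = √(1.70² + 0.423² × 315²) = 133.3; v² = 0.178929.
t = (133.3 − 1.70)/0.178929 = 735 days (vs. the pure-advection estimate x/v = 745 d).

735 days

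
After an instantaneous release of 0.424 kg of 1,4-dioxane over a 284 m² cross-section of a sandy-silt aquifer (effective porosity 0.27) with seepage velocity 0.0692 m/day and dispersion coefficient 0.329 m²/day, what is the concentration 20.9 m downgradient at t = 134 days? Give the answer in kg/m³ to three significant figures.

0.000109 kg/m³

For an instantaneous plane source, C(x,t) = M/(n_e·A·√(4πDt)) · exp(−(x−vt)²/(4Dt)), with n_e·A the pore (flow) area.
Plume center vt = 0.0692 × 134 = 9.2728 m, so the well at 20.9 m is 11.6272 m downgradient of the peak.
√(4πDt) = 23.54 m, giving peak height M/(n_e·A·√(4πDt)) = 0.424/(0.27 × 284 × 23.54) = 0.0002349 kg/m³.
(x−vt)²/(4Dt) = (11.6272)²/(4 × 0.329 × 134) = 0.7666; exp(−0.7666) = 0.4646.
C = 0.0002349 × 0.4646 = 0.000109 kg/m³.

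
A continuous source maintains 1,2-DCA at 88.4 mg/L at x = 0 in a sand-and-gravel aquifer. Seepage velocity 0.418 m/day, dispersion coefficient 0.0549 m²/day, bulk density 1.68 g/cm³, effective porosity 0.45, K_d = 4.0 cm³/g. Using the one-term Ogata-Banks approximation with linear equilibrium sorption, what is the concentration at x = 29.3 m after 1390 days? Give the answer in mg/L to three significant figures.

87.5 mg/L

Retardation factor R = 1 + ρ_b·K_d/n = 1 + 1.68 × 4.0/0.45 = 15.93.
Sorption retards both mechanisms: v_R = v/R = 0.02624 m/day, D_R = D/R = 0.003446 m²/day.
v_R·t = 0.02624 × 1390 = 36.4736 m; 2√(D_R t) = 4.377 m; argument = (29.3 − 36.4736)/4.377 = -1.639.
C = C₀ × ½·erfc(-1.639) = 88.4 × 0.9898 = 87.5 mg/L.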